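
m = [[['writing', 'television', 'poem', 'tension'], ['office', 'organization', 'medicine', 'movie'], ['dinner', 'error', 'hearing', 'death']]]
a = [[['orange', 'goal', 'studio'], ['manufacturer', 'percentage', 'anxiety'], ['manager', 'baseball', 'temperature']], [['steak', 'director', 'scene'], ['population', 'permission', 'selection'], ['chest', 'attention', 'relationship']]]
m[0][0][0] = 'writing'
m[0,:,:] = [['writing', 'television', 'poem', 'tension'], ['office', 'organization', 'medicine', 'movie'], ['dinner', 'error', 'hearing', 'death']]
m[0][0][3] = 'tension'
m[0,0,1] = 'television'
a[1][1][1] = 'permission'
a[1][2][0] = 'chest'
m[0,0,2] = 'poem'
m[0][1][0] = 'office'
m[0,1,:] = ['office', 'organization', 'medicine', 'movie']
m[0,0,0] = 'writing'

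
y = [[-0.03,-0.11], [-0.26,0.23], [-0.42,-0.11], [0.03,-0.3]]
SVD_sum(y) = [[-0.0, 0.00], [-0.30, 0.07], [-0.37, 0.09], [0.09, -0.02]] + [[-0.03, -0.11], [0.04, 0.16], [-0.05, -0.20], [-0.06, -0.28]]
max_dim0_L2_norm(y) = 0.5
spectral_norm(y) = 0.50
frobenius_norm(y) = 0.64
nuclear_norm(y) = 0.90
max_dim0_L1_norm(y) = 0.75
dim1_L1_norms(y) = [0.14, 0.49, 0.53, 0.33]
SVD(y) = [[-0.01, 0.28], [-0.61, -0.41], [-0.77, 0.5], [0.19, 0.71]] @ diag([0.5002781384365987, 0.40326391383610233]) @ [[0.97, -0.23], [-0.23, -0.97]]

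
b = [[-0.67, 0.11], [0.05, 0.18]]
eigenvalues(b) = [-0.68, 0.19]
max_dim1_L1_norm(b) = 0.78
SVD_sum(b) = [[-0.67, 0.1], [0.02, -0.0]] + [[0.00, 0.01], [0.03, 0.18]]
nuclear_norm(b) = 0.86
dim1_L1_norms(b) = [0.78, 0.23]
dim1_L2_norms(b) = [0.68, 0.19]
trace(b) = -0.49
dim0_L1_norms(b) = [0.72, 0.29]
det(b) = -0.13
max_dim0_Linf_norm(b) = 0.67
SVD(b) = [[-1.00, 0.03], [0.03, 1.00]] @ diag([0.6792937722673239, 0.18563397037942458]) @ [[0.99,-0.15], [0.15,0.99]]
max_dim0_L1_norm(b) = 0.72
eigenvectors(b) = [[-1.0,-0.13],[0.06,-0.99]]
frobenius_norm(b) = 0.70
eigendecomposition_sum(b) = [[-0.67, 0.09], [0.04, -0.01]] + [[0.00, 0.02], [0.01, 0.19]]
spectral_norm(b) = 0.68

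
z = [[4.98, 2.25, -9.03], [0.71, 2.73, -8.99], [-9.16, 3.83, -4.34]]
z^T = [[4.98,0.71,-9.16], [2.25,2.73,3.83], [-9.03,-8.99,-4.34]]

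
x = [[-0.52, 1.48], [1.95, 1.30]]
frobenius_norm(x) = 2.82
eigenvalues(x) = [-1.54, 2.32]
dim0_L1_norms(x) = [2.47, 2.78]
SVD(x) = [[0.27, 0.96], [0.96, -0.27]] @ diag([2.3968045057549916, 1.486145403785434]) @ [[0.73, 0.69], [-0.69, 0.73]]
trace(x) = 0.78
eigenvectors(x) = [[-0.82, -0.46], [0.57, -0.89]]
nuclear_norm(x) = 3.88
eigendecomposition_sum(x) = [[-1.13, 0.59], [0.78, -0.41]] + [[0.61, 0.89], [1.17, 1.71]]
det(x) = -3.56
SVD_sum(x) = [[0.46, 0.44],[1.68, 1.59]] + [[-0.98,  1.04], [0.27,  -0.29]]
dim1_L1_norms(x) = [2.0, 3.25]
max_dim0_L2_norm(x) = 2.02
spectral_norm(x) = 2.40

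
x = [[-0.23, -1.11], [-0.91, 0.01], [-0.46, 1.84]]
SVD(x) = [[0.49, 0.41], [-0.07, 0.9], [-0.87, 0.15]] @ diag([2.1719088062056993, 0.9966002897481684]) @ [[0.16,-0.99],[-0.99,-0.16]]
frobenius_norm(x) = 2.39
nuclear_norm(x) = 3.17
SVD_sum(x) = [[0.17, -1.04], [-0.03, 0.16], [-0.31, 1.87]] + [[-0.4, -0.07], [-0.88, -0.15], [-0.15, -0.03]]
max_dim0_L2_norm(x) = 2.15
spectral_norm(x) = 2.17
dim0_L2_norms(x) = [1.05, 2.15]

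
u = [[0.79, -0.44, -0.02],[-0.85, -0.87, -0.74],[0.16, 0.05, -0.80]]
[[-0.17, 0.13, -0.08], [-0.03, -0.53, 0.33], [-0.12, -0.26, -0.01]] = u @[[-0.16, 0.22, -0.19], [0.09, 0.08, -0.16], [0.12, 0.37, -0.04]]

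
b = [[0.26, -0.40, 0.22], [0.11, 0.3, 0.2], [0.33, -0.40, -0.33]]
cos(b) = [[0.95, 0.16, 0.05], [-0.06, 1.02, -0.01], [0.03, 0.06, 0.95]]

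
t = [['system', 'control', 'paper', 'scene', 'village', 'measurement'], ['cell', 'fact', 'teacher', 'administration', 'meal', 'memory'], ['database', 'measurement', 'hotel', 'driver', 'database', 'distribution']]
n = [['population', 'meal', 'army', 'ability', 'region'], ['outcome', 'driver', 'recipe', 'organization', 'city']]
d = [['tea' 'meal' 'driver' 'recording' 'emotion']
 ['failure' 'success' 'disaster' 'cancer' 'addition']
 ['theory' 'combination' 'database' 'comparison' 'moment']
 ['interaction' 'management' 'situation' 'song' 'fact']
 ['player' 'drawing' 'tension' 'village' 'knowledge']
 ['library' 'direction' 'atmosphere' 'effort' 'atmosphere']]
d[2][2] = 'database'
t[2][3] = 'driver'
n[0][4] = 'region'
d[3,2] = 'situation'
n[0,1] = 'meal'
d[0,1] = 'meal'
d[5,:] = ['library', 'direction', 'atmosphere', 'effort', 'atmosphere']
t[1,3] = 'administration'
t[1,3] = 'administration'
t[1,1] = 'fact'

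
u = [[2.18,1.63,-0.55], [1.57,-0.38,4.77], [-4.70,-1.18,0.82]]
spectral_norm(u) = 5.67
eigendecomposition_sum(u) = [[(-0.9+0j), (0.34+0j), -0.71+0.00j], [(2.21-0j), -0.85-0.00j, (1.76-0j)], [-0.53+0.00j, (0.21+0j), -0.43+0.00j]] + [[(1.54-0.12j), (0.64-0.26j), (0.08-0.87j)],[-0.32+2.75j, (0.23+1.22j), (1.5+0.45j)],[-2.08+1.48j, (-0.69+0.92j), 0.62+1.30j]] + [[1.54+0.12j, 0.64+0.26j, 0.08+0.87j], [(-0.32-2.75j), (0.23-1.22j), 1.50-0.45j], [-2.08-1.48j, -0.69-0.92j, 0.62-1.30j]]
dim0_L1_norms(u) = [8.45, 3.19, 6.14]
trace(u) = 2.62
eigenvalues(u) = [(-2.17+0j), (2.4+2.41j), (2.4-2.41j)]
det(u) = -25.05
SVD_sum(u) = [[2.30, 0.65, 0.38], [2.04, 0.58, 0.34], [-4.42, -1.25, -0.74]] + [[0.11, 0.24, -1.08],[-0.45, -1.00, 4.42],[-0.15, -0.33, 1.48]] + [[-0.23, 0.74, 0.14],[-0.01, 0.04, 0.01],[-0.13, 0.40, 0.08]]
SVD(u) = [[-0.43, 0.22, 0.88],  [-0.38, -0.92, 0.05],  [0.82, -0.31, 0.48]] @ diag([5.667077849667811, 4.93044905098989, 0.8964936148112569]) @ [[-0.95,-0.27,-0.16],  [0.1,0.22,-0.97],  [-0.3,0.94,0.18]]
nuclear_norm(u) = 11.49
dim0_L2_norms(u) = [5.41, 2.05, 4.87]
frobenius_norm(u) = 7.56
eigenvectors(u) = [[0.37+0.00j,(-0.07-0.37j),(-0.07+0.37j)], [(-0.9+0j),0.68+0.00j,0.68-0.00j], [(0.22+0j),(0.42+0.47j),0.42-0.47j]]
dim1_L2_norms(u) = [2.78, 5.04, 4.91]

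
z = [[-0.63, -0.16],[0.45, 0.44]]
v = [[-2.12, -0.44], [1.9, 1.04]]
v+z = [[-2.75, -0.6], [2.35, 1.48]]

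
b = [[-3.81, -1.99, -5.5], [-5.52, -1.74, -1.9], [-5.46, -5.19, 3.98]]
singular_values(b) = [10.23, 7.19, 1.44]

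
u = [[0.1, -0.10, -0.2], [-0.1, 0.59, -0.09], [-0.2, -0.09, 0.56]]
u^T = [[0.1, -0.10, -0.2], [-0.10, 0.59, -0.09], [-0.2, -0.09, 0.56]]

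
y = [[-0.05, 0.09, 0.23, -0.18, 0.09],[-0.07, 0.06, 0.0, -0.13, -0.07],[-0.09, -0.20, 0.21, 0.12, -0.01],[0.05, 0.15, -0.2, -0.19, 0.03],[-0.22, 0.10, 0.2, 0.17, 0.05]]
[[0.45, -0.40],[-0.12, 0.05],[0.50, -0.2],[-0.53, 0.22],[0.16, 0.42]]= y@[[1.56, -2.74], [-0.32, 0.50], [2.64, -2.14], [0.12, 0.9], [-0.34, 0.75]]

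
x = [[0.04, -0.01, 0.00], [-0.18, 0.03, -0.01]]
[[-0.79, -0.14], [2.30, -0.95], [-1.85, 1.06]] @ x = [[-0.01,  0.00,  0.00], [0.26,  -0.05,  0.01], [-0.26,  0.05,  -0.01]]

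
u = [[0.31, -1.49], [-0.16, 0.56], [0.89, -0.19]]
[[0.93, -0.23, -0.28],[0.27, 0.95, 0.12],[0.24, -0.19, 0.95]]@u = [[0.08, -1.46], [0.04, 0.11], [0.95, -0.64]]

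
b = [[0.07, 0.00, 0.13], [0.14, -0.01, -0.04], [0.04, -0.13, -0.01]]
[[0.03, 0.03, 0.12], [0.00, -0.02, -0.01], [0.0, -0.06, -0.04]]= b @ [[0.05, -0.03, 0.17], [-0.03, 0.44, 0.26], [0.17, 0.26, 0.85]]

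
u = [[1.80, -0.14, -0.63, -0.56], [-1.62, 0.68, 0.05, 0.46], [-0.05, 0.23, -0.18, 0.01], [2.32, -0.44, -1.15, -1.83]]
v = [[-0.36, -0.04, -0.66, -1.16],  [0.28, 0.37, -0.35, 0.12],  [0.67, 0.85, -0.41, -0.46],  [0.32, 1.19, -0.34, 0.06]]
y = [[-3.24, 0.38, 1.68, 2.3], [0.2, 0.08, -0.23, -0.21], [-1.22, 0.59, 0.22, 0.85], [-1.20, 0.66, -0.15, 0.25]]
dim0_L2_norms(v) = [0.87, 1.51, 0.92, 1.26]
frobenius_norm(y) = 4.84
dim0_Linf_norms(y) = [3.24, 0.66, 1.68, 2.3]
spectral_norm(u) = 4.07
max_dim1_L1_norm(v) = 2.39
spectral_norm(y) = 4.73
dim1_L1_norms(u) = [3.13, 2.81, 0.47, 5.74]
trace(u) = 0.47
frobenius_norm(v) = 2.34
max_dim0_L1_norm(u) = 5.79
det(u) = -0.01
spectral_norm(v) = 1.81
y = v @ u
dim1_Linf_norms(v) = [1.16, 0.37, 0.85, 1.19]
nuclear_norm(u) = 5.48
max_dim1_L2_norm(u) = 3.2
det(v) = -0.27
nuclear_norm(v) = 3.88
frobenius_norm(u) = 4.20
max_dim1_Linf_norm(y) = 3.24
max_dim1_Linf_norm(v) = 1.19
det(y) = -0.00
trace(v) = -0.34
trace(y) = -2.69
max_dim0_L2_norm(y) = 3.67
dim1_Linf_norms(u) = [1.8, 1.62, 0.23, 2.32]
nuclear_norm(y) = 6.02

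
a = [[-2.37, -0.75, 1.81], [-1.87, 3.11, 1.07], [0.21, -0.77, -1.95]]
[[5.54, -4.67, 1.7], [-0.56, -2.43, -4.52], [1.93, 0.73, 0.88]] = a@[[-2.43, 1.63, -0.1], [-1.4, 0.31, -1.57], [-0.70, -0.32, 0.16]]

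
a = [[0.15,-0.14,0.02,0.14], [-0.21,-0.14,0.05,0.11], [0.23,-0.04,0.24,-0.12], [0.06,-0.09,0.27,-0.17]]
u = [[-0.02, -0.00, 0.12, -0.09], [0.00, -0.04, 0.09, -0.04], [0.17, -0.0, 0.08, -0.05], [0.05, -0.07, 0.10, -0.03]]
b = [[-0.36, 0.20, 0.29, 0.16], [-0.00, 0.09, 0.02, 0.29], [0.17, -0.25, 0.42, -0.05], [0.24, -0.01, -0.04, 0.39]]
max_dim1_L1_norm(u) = 0.3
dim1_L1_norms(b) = [1.01, 0.4, 0.89, 0.68]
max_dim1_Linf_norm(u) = 0.17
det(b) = 0.00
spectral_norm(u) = 0.25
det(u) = -0.00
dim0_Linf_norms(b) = [0.36, 0.25, 0.42, 0.39]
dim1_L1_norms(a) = [0.45, 0.51, 0.63, 0.59]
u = b @ a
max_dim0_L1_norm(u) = 0.39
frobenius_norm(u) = 0.30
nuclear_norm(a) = 1.05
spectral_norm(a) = 0.48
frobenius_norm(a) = 0.62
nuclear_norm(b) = 1.60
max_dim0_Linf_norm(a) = 0.27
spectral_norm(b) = 0.55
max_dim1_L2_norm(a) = 0.36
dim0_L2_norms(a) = [0.35, 0.22, 0.37, 0.27]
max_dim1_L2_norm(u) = 0.19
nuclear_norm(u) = 0.47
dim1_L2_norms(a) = [0.25, 0.28, 0.36, 0.34]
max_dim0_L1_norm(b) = 0.89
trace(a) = 0.08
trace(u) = -0.01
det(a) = 0.00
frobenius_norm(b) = 0.92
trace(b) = 0.54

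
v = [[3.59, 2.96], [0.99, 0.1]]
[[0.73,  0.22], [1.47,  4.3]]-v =[[-2.86, -2.74],[0.48, 4.2]]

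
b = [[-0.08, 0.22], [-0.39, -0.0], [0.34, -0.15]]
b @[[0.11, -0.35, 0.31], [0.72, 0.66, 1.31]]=[[0.15, 0.17, 0.26], [-0.04, 0.14, -0.12], [-0.07, -0.22, -0.09]]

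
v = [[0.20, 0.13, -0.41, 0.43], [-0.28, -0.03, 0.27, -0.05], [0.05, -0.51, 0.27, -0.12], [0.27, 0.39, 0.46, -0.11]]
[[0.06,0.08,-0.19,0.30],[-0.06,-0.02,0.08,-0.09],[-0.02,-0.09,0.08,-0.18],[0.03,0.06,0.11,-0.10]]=v @ [[0.16, 0.03, -0.05, 0.01], [0.03, 0.16, 0.01, 0.14], [-0.05, 0.01, 0.21, -0.23], [0.01, 0.14, -0.23, 0.43]]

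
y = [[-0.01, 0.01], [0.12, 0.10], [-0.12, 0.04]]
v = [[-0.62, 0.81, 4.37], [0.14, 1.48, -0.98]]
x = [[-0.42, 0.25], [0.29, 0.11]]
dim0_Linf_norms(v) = [0.62, 1.48, 4.37]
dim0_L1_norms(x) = [0.71, 0.36]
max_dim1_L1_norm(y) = 0.22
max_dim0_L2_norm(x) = 0.51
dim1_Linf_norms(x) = [0.42, 0.29]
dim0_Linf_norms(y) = [0.12, 0.1]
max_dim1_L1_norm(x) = 0.67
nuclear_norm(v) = 6.16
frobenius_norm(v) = 4.83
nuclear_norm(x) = 0.76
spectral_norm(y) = 0.18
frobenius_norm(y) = 0.20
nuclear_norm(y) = 0.27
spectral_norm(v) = 4.55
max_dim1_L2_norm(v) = 4.49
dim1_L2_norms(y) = [0.01, 0.16, 0.13]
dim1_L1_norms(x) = [0.67, 0.4]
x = v @ y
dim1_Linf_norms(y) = [0.01, 0.12, 0.12]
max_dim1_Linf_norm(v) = 4.37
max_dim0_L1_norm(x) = 0.71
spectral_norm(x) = 0.53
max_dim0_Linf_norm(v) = 4.37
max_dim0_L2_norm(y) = 0.17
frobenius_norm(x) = 0.58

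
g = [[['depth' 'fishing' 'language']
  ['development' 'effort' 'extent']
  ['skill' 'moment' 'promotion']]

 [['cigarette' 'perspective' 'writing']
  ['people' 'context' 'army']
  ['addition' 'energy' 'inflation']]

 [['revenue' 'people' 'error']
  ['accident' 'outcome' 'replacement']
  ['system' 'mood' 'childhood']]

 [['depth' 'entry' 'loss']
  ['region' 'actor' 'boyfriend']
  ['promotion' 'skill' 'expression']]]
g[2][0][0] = 'revenue'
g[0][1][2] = 'extent'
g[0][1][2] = 'extent'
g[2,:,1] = ['people', 'outcome', 'mood']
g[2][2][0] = 'system'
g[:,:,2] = [['language', 'extent', 'promotion'], ['writing', 'army', 'inflation'], ['error', 'replacement', 'childhood'], ['loss', 'boyfriend', 'expression']]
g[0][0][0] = 'depth'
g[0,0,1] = 'fishing'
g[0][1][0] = 'development'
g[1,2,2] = 'inflation'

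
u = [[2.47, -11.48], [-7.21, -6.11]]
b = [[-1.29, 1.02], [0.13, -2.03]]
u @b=[[-4.68, 25.82], [8.51, 5.05]]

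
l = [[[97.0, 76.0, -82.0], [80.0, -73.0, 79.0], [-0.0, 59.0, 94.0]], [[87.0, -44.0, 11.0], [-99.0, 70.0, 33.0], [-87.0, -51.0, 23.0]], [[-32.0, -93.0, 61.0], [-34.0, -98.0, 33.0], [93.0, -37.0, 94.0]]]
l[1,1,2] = 33.0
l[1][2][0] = -87.0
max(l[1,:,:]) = 87.0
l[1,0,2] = 11.0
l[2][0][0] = -32.0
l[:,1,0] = [80.0, -99.0, -34.0]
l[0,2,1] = 59.0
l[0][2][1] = 59.0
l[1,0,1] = -44.0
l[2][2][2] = 94.0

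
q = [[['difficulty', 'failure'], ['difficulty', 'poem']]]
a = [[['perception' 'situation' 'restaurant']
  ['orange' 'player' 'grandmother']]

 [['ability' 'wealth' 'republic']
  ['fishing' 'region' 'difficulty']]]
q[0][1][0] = 'difficulty'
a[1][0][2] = 'republic'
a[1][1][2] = 'difficulty'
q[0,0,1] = 'failure'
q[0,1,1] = 'poem'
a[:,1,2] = ['grandmother', 'difficulty']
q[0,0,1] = 'failure'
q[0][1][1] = 'poem'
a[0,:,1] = ['situation', 'player']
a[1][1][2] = 'difficulty'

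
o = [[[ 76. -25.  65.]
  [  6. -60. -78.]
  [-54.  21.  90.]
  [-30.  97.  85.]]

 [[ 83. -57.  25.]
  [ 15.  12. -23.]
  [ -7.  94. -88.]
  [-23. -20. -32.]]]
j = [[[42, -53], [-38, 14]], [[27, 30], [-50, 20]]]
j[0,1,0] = -38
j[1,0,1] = 30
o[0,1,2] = -78.0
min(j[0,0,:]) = -53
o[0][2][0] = -54.0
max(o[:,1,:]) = 15.0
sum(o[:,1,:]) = -128.0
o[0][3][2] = 85.0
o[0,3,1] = 97.0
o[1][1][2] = -23.0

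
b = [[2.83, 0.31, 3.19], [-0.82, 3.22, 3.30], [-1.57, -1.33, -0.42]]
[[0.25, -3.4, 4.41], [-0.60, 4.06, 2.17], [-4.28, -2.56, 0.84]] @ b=[[-3.43, -16.74, -12.27], [-8.43, 10.00, 10.57], [-11.33, -10.69, -22.45]]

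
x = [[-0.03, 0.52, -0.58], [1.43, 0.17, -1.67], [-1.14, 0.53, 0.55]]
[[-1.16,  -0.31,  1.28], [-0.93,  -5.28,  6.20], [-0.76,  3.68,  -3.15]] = x @ [[0.75,-2.15,2.83], [-0.96,0.85,1.34], [1.1,1.41,-1.15]]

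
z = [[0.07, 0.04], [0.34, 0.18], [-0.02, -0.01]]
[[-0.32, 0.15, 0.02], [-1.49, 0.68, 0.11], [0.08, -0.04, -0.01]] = z @[[-2.15,0.61,1.03], [-4.20,2.63,-1.31]]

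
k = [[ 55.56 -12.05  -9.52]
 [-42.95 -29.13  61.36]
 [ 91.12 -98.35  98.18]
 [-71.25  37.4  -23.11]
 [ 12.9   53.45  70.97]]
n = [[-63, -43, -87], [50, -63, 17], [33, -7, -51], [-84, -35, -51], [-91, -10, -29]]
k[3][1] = 37.4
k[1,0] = -42.95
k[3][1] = 37.4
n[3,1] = -35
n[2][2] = -51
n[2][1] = -7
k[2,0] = 91.12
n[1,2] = 17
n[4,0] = -91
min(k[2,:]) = -98.35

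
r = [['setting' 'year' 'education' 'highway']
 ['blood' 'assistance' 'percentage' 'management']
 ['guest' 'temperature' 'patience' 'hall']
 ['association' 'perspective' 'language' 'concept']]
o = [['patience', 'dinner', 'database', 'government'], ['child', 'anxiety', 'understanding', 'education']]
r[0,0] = 'setting'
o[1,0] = 'child'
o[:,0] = ['patience', 'child']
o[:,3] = ['government', 'education']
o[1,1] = 'anxiety'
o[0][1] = 'dinner'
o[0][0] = 'patience'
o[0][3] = 'government'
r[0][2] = 'education'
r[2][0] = 'guest'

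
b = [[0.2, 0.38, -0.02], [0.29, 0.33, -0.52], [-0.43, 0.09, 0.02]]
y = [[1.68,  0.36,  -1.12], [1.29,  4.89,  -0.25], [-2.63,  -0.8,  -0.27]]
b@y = [[0.88, 1.95, -0.31], [2.28, 2.13, -0.27], [-0.66, 0.27, 0.45]]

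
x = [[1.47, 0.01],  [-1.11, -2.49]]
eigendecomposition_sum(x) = [[1.47, 0.00],[-0.41, -0.0]] + [[0.00, 0.01], [-0.7, -2.49]]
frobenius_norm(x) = 3.10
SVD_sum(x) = [[0.41, 0.66], [-1.42, -2.3]] + [[1.06, -0.65], [0.31, -0.19]]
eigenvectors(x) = [[0.96, -0.0], [-0.27, 1.00]]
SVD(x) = [[-0.28, 0.96], [0.96, 0.28]] @ diag([2.8123994508895986, 1.2975397214096704]) @ [[-0.52, -0.85], [0.85, -0.52]]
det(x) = -3.65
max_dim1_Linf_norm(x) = 2.49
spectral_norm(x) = 2.81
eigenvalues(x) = [1.47, -2.49]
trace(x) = -1.02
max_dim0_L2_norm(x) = 2.49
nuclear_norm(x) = 4.11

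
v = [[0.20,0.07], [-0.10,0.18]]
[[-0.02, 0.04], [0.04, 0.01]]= v @ [[-0.13,0.14], [0.13,0.13]]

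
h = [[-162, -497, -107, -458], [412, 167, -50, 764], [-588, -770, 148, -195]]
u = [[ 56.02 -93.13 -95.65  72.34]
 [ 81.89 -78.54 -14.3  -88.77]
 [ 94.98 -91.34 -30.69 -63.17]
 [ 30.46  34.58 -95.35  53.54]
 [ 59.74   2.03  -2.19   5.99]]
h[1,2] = -50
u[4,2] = -2.19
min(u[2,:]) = -91.34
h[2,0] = -588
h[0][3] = -458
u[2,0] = 94.98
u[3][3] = 53.54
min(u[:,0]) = 30.46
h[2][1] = -770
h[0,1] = -497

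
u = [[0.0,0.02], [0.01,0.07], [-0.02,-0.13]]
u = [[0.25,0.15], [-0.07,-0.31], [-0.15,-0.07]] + [[-0.25, -0.13], [0.08, 0.38], [0.13, -0.06]]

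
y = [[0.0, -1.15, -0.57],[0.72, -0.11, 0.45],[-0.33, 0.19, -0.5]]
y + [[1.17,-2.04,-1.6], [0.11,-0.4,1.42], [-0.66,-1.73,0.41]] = [[1.17, -3.19, -2.17], [0.83, -0.51, 1.87], [-0.99, -1.54, -0.09]]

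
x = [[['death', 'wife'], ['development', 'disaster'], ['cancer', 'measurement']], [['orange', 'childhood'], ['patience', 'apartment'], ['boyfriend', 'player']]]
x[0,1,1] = 'disaster'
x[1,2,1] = 'player'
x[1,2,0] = 'boyfriend'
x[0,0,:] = ['death', 'wife']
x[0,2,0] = 'cancer'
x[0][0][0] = 'death'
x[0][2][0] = 'cancer'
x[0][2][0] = 'cancer'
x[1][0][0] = 'orange'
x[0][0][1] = 'wife'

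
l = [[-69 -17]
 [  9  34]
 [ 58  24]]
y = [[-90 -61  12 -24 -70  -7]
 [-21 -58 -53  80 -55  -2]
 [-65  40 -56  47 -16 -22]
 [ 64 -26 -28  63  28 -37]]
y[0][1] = -61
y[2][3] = 47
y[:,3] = [-24, 80, 47, 63]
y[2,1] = 40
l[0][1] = -17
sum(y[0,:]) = -240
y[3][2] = -28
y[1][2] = -53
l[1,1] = 34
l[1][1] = 34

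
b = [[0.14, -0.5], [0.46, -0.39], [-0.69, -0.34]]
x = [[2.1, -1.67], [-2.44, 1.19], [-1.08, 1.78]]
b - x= [[-1.96, 1.17], [2.90, -1.58], [0.39, -2.12]]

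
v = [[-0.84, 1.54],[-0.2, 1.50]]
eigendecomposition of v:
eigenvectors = [[-1.00, -0.57], [-0.09, -0.82]]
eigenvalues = [-0.7, 1.36]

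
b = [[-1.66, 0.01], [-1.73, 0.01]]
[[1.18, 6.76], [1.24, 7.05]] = b @ [[-0.74, -4.07], [-4.46, 0.46]]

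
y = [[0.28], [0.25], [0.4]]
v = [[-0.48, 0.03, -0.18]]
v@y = [[-0.2]]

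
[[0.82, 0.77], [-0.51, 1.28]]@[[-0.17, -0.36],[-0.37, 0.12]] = [[-0.42, -0.2], [-0.39, 0.34]]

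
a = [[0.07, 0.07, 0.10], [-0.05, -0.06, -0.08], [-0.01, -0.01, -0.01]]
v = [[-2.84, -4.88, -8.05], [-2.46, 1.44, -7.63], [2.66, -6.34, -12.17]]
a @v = [[-0.1, -0.87, -2.31], [0.08, 0.66, 1.83], [0.03, 0.10, 0.28]]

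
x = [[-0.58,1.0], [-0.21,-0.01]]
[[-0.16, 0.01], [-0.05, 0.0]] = x @ [[0.25, -0.02], [-0.02, 0.00]]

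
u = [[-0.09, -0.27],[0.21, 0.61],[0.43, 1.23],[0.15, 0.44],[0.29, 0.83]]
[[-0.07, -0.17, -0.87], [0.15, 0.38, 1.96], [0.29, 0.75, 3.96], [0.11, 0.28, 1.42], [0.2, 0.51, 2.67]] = u @[[-0.41, -1.89, -0.64],[0.38, 1.27, 3.44]]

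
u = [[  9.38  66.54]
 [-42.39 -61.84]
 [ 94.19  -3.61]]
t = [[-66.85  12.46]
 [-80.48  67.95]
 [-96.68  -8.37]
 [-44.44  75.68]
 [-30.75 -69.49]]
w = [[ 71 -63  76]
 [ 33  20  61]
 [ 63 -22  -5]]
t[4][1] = -69.49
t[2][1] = -8.37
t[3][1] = 75.68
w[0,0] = 71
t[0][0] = -66.85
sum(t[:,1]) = 78.23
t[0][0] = -66.85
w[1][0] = 33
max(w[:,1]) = 20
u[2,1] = -3.61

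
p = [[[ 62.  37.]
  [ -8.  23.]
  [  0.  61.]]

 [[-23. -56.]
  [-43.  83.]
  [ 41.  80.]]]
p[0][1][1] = 23.0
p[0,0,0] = 62.0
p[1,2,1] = 80.0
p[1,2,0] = 41.0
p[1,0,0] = -23.0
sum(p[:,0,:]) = 20.0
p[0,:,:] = [[62.0, 37.0], [-8.0, 23.0], [0.0, 61.0]]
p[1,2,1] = 80.0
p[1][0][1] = -56.0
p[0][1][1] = 23.0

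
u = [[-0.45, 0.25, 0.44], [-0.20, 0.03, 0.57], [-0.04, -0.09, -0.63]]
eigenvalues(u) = [(-0.29+0j), (-0.38+0.07j), (-0.38-0.07j)]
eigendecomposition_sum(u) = [[1.12-0.00j, -0.90+0.00j, (-0.07+0j)],  [(1.79-0j), (-1.44+0j), -0.10+0.00j],  [(-0.6+0j), 0.48-0.00j, 0.03-0.00j]] + [[(-0.78+0.97j), 0.58-0.25j, (0.25+1.06j)], [(-0.99+1.25j), (0.74-0.33j), 0.34+1.36j], [0.28-0.69j, -0.29+0.24j, -0.33-0.56j]] + [[-0.78-0.97j, 0.58+0.25j, (0.25-1.06j)], [(-0.99-1.25j), (0.74+0.33j), 0.34-1.36j], [0.28+0.69j, -0.29-0.24j, (-0.33+0.56j)]]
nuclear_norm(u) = 1.53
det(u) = -0.04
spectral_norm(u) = 1.03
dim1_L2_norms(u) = [0.68, 0.6, 0.64]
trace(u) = -1.05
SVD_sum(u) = [[-0.21,0.13,0.56], [-0.21,0.12,0.55], [0.20,-0.12,-0.53]] + [[-0.25, 0.09, -0.12], [0.04, -0.01, 0.02], [-0.22, 0.08, -0.10]] + [[0.01, 0.03, -0.00], [-0.03, -0.08, 0.01], [-0.02, -0.05, 0.0]]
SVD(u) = [[-0.59, 0.74, -0.31], [-0.58, -0.12, 0.81], [0.56, 0.66, 0.5]] @ diag([1.0327604759723805, 0.39101352233697667, 0.10730435507906094]) @ [[0.35, -0.21, -0.91], [-0.86, 0.31, -0.4], [-0.37, -0.93, 0.07]]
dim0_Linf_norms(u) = [0.45, 0.25, 0.63]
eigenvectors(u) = [[-0.51+0.00j, (-0.58-0.01j), (-0.58+0.01j)], [(-0.82+0j), -0.74+0.00j, (-0.74-0j)], [0.27+0.00j, (0.33-0.1j), (0.33+0.1j)]]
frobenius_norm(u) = 1.11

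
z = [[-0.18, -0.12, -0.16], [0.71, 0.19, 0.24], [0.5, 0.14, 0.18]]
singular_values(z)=[0.98, 0.11, 0.0]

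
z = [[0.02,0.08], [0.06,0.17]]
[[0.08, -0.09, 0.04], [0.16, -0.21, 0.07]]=z@[[-0.36, -1.0, -1.14], [1.09, -0.9, 0.81]]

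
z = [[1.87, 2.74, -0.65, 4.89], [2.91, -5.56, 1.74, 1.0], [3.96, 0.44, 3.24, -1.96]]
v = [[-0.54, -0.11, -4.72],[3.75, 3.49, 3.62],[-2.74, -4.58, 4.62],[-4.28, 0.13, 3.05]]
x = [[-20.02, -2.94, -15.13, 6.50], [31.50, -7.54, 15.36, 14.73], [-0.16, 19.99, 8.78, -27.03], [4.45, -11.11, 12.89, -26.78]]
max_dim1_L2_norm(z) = 6.59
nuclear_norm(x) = 110.26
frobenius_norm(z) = 10.44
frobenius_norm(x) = 66.46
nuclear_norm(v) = 19.29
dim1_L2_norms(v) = [4.75, 6.27, 7.06, 5.26]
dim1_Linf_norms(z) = [4.89, 5.56, 3.96]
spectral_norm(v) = 8.74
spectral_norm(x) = 44.81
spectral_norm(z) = 7.33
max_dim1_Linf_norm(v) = 4.72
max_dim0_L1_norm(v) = 16.01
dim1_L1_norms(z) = [10.15, 11.21, 9.6]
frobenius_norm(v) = 11.81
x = v @ z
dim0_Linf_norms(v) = [4.28, 4.58, 4.72]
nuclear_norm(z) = 17.79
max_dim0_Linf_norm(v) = 4.72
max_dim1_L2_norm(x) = 38.76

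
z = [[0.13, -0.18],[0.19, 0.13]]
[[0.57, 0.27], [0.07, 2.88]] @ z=[[0.13, -0.07], [0.56, 0.36]]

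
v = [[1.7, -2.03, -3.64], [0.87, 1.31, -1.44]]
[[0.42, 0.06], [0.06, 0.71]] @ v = [[0.77, -0.77, -1.62],[0.72, 0.81, -1.24]]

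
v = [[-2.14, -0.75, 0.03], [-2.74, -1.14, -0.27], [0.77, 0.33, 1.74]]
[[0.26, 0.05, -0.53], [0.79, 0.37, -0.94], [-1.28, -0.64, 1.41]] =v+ [[2.4, 0.8, -0.56], [3.53, 1.51, -0.67], [-2.05, -0.97, -0.33]]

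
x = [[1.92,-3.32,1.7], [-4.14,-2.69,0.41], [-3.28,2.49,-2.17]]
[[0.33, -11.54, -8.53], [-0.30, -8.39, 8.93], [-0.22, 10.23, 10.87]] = x@[[0.16, 0.20, -2.97], [-0.19, 2.48, 1.42], [-0.36, -2.17, 1.11]]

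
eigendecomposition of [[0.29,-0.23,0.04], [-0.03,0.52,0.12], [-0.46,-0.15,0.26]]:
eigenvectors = [[-0.11+0.37j, (-0.11-0.37j), (0.52+0j)], [(0.2+0.2j), (0.2-0.2j), (-0.77+0j)], [(-0.88+0j), (-0.88-0j), -0.37+0.00j]]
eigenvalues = [(0.24+0.23j), (0.24-0.23j), (0.6+0j)]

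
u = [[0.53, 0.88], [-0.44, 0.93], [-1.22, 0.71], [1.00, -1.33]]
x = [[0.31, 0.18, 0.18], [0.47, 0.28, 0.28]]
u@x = [[0.58, 0.34, 0.34], [0.3, 0.18, 0.18], [-0.04, -0.02, -0.02], [-0.32, -0.19, -0.19]]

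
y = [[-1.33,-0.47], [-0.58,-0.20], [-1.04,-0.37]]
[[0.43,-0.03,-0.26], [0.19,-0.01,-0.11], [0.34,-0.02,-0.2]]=y@[[-0.43, 0.03, 0.26], [0.30, -0.02, -0.18]]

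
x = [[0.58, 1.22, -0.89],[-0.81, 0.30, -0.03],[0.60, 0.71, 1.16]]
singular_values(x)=[1.64, 1.48, 0.83]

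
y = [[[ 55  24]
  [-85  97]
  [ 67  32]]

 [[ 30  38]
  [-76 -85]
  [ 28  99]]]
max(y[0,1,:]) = 97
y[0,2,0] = 67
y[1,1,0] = -76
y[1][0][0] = 30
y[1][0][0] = 30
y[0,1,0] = -85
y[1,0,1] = 38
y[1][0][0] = 30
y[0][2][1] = 32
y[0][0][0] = 55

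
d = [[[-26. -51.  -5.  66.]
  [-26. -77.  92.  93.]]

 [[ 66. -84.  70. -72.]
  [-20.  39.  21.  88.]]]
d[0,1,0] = -26.0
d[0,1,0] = -26.0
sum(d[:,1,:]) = 210.0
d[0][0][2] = -5.0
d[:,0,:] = [[-26.0, -51.0, -5.0, 66.0], [66.0, -84.0, 70.0, -72.0]]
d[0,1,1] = -77.0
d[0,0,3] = 66.0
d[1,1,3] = 88.0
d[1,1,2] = 21.0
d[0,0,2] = -5.0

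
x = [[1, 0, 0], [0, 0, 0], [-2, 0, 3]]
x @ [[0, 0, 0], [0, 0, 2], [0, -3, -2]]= [[0, 0, 0], [0, 0, 0], [0, -9, -6]]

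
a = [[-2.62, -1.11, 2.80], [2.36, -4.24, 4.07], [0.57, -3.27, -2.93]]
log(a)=[[2.23+2.57j, (-0.99-1.51j), 1.45-0.85j], [(1.35-0.13j), (0.72+0.07j), (2.39+0.04j)], [-1.49j, (-1.72+0.87j), 1.58+0.49j]]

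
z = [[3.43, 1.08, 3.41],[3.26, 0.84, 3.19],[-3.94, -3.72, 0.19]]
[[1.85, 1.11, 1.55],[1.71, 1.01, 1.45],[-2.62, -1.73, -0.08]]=z @[[0.43, 0.25, 0.03], [0.25, 0.2, 0.01], [0.03, 0.01, 0.42]]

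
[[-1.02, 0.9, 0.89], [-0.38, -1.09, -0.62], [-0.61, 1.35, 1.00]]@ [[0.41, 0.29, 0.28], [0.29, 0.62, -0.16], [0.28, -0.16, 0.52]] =[[0.09, 0.12, 0.03], [-0.65, -0.69, -0.25], [0.42, 0.5, 0.13]]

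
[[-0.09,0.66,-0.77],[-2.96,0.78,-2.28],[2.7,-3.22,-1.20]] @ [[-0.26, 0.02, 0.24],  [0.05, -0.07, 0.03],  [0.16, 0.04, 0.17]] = [[-0.07, -0.08, -0.13], [0.44, -0.2, -1.07], [-1.06, 0.23, 0.35]]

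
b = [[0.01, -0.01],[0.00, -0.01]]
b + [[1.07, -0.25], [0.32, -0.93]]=[[1.08, -0.26], [0.32, -0.94]]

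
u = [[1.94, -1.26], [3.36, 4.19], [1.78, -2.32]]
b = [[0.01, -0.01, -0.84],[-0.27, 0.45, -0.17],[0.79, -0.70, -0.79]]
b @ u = [[-1.51, 1.89], [0.69, 2.62], [-2.23, -2.10]]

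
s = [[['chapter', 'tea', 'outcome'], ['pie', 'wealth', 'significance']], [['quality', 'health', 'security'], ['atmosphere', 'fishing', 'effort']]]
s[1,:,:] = [['quality', 'health', 'security'], ['atmosphere', 'fishing', 'effort']]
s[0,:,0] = ['chapter', 'pie']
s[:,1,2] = ['significance', 'effort']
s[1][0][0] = 'quality'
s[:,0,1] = ['tea', 'health']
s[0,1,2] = 'significance'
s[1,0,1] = 'health'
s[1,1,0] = 'atmosphere'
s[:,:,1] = [['tea', 'wealth'], ['health', 'fishing']]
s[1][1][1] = 'fishing'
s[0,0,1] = 'tea'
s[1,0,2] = 'security'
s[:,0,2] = ['outcome', 'security']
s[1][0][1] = 'health'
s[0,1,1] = 'wealth'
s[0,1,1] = 'wealth'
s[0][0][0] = 'chapter'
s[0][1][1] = 'wealth'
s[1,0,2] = 'security'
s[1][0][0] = 'quality'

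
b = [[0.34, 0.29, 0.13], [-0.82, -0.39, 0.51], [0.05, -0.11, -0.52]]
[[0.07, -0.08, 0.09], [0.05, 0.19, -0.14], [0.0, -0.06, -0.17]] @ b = [[0.09, 0.04, -0.08], [-0.15, -0.04, 0.18], [0.04, 0.04, 0.06]]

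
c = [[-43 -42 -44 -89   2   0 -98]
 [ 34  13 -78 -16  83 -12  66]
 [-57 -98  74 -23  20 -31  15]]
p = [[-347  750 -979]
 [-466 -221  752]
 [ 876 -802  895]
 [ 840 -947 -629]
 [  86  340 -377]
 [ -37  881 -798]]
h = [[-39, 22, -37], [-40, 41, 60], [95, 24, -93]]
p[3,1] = -947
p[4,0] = 86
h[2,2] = -93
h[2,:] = [95, 24, -93]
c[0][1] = -42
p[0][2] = -979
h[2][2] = -93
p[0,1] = 750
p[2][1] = -802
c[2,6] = 15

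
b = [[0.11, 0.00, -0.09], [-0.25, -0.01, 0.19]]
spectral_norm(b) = 0.34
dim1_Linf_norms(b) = [0.11, 0.25]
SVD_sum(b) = [[0.11,0.0,-0.09], [-0.25,-0.01,0.19]] + [[-0.0, -0.0, -0.0], [-0.00, -0.0, -0.00]]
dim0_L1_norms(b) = [0.36, 0.01, 0.28]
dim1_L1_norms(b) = [0.2, 0.45]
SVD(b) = [[-0.41, 0.91], [0.91, 0.41]] @ diag([0.34476291527401653, 0.006207435199932481]) @ [[-0.79,-0.03,0.61], [-0.44,-0.66,-0.60]]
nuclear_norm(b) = 0.35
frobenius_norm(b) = 0.34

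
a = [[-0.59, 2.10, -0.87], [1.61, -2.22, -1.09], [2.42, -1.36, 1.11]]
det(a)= -9.733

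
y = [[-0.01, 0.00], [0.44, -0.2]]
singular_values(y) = [0.48, 0.0]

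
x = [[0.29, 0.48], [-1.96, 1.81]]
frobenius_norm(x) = 2.73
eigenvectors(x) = [[-0.35+0.28j, (-0.35-0.28j)], [(-0.9+0j), (-0.9-0j)]]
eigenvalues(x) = [(1.05+0.6j), (1.05-0.6j)]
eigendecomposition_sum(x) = [[0.14+0.96j, 0.24-0.42j], [(-0.98+1.71j), (0.91-0.36j)]] + [[(0.14-0.96j),(0.24+0.42j)], [(-0.98-1.71j),(0.91+0.36j)]]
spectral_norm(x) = 2.67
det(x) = 1.47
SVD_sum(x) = [[-0.09, 0.08], [-1.94, 1.83]] + [[0.38,0.4], [-0.02,-0.02]]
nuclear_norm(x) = 3.22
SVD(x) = [[0.04, 1.00], [1.0, -0.04]] @ diag([2.670381734545118, 0.5488728375569388]) @ [[-0.73, 0.69], [0.69, 0.73]]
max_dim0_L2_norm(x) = 1.98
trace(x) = 2.10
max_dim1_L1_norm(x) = 3.77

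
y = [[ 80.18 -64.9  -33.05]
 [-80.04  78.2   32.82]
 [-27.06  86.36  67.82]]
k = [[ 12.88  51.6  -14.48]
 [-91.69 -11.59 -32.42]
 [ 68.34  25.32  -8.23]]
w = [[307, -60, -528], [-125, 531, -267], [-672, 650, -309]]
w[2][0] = -672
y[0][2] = -33.05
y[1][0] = -80.04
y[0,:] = [80.18, -64.9, -33.05]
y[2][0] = -27.06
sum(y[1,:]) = 30.979999999999997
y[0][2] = -33.05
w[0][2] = -528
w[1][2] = -267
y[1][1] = 78.2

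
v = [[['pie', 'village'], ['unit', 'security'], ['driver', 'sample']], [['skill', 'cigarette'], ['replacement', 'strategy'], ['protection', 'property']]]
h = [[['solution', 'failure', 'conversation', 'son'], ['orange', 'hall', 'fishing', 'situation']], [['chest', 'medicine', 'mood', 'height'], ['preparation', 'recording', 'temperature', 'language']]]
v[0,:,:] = [['pie', 'village'], ['unit', 'security'], ['driver', 'sample']]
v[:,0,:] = [['pie', 'village'], ['skill', 'cigarette']]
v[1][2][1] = 'property'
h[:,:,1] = [['failure', 'hall'], ['medicine', 'recording']]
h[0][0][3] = 'son'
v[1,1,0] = 'replacement'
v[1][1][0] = 'replacement'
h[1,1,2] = 'temperature'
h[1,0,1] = 'medicine'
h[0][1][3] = 'situation'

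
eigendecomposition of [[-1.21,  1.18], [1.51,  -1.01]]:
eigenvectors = [[-0.69, -0.63], [0.72, -0.77]]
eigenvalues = [-2.45, 0.23]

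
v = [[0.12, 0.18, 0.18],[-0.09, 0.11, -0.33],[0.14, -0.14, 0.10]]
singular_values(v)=[0.43, 0.25, 0.11]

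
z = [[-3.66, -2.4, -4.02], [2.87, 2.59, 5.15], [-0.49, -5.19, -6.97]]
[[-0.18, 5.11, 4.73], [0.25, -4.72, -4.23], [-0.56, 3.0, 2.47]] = z @ [[-0.03, -1.00, -0.99], [0.07, 0.0, -0.06], [0.03, -0.36, -0.24]]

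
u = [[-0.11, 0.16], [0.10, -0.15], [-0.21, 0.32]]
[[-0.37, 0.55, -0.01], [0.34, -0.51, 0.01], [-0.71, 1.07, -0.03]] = u @ [[3.27,-2.87,-0.65], [-0.06,1.46,-0.52]]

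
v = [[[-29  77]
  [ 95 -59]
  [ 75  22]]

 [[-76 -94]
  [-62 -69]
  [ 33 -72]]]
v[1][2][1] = -72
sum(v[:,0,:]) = -122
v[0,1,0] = 95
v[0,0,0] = -29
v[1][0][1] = -94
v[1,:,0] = [-76, -62, 33]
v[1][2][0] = 33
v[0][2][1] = 22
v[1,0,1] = -94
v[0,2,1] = 22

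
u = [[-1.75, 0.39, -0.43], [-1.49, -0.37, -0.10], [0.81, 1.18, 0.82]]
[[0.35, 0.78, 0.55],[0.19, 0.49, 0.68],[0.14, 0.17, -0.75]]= u @ [[-0.18, -0.42, -0.37], [0.18, 0.31, -0.33], [0.09, 0.18, -0.08]]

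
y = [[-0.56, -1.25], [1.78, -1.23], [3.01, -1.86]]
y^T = [[-0.56, 1.78, 3.01], [-1.25, -1.23, -1.86]]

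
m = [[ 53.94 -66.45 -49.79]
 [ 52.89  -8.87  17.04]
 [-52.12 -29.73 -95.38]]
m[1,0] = 52.89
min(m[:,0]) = -52.12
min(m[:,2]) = -95.38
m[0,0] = 53.94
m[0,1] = -66.45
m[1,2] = 17.04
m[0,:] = [53.94, -66.45, -49.79]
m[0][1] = -66.45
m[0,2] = -49.79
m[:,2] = [-49.79, 17.04, -95.38]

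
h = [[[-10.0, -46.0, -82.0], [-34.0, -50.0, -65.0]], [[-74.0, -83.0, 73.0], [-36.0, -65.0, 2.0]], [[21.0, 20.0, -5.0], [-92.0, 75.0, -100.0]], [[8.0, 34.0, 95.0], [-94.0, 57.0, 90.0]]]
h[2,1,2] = -100.0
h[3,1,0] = -94.0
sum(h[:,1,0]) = -256.0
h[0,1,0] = -34.0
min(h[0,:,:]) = -82.0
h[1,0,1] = -83.0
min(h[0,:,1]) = -50.0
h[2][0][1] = 20.0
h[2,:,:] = [[21.0, 20.0, -5.0], [-92.0, 75.0, -100.0]]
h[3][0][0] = 8.0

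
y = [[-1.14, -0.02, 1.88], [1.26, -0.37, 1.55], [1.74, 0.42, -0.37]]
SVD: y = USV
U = [[-0.82, -0.16, 0.55], [-0.14, -0.87, -0.47], [0.56, -0.46, 0.69]]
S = [2.63, 2.27, 0.46]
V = [[0.65,0.12,-0.75],[-0.76,0.06,-0.65],[-0.03,0.99,0.13]]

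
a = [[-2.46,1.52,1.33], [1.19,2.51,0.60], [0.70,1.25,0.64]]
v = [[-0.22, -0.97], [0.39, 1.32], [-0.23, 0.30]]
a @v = [[0.83, 4.79],[0.58, 2.34],[0.19, 1.16]]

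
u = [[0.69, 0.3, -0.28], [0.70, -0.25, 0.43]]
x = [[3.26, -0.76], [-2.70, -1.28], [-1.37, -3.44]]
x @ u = [[1.72, 1.17, -1.24], [-2.76, -0.49, 0.21], [-3.35, 0.45, -1.10]]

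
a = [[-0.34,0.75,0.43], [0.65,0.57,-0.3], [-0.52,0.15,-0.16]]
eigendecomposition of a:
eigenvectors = [[-0.47+0.00j, (-0.35+0.53j), -0.35-0.53j], [-0.88+0.00j, (0.14-0.28j), 0.14+0.28j], [0.10+0.00j, -0.71+0.00j, (-0.71-0j)]]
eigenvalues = [(0.96+0j), (-0.44+0.45j), (-0.44-0.45j)]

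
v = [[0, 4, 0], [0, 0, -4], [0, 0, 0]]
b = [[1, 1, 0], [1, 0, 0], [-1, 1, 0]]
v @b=[[4, 0, 0], [4, -4, 0], [0, 0, 0]]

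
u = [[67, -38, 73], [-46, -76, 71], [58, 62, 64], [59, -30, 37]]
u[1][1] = -76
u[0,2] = 73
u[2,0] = 58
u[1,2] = 71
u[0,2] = 73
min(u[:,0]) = -46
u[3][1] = -30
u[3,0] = 59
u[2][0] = 58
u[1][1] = -76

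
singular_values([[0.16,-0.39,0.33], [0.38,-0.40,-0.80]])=[0.97, 0.53]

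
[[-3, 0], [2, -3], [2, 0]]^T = [[-3, 2, 2], [0, -3, 0]]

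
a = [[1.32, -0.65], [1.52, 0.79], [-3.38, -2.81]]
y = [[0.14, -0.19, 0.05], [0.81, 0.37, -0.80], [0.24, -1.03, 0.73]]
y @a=[[-0.27, -0.38], [4.34, 2.01], [-3.72, -3.02]]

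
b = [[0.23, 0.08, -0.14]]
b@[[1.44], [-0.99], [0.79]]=[[0.14]]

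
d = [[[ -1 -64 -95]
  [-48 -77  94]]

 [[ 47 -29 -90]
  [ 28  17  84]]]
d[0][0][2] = -95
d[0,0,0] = -1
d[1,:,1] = [-29, 17]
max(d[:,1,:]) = 94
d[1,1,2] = 84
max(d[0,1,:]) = 94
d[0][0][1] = -64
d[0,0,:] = [-1, -64, -95]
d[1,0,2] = -90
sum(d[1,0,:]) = -72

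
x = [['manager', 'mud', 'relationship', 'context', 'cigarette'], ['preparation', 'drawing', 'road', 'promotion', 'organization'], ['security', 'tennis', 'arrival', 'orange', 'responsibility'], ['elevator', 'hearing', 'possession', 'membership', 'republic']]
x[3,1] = 'hearing'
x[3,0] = 'elevator'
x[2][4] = 'responsibility'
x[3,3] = 'membership'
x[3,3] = 'membership'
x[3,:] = ['elevator', 'hearing', 'possession', 'membership', 'republic']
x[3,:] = ['elevator', 'hearing', 'possession', 'membership', 'republic']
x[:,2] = ['relationship', 'road', 'arrival', 'possession']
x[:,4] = ['cigarette', 'organization', 'responsibility', 'republic']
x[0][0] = 'manager'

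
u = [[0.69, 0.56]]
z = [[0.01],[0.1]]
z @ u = [[0.01,0.01],[0.07,0.06]]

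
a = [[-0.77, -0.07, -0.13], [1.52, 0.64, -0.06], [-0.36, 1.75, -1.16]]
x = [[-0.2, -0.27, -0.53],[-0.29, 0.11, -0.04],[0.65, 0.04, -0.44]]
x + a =[[-0.97, -0.34, -0.66], [1.23, 0.75, -0.10], [0.29, 1.79, -1.60]]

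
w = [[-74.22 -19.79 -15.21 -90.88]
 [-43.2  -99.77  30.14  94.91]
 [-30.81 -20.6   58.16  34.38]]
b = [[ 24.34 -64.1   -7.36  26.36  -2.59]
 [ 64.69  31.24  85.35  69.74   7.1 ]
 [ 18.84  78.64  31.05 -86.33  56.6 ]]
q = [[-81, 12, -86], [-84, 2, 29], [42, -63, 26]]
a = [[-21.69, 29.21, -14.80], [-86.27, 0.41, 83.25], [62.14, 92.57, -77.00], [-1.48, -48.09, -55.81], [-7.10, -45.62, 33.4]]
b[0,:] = [24.34, -64.1, -7.36, 26.36, -2.59]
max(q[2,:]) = 42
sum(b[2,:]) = 98.80000000000001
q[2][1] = -63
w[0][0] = -74.22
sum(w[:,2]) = 73.09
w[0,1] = -19.79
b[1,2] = 85.35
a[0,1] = 29.21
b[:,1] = [-64.1, 31.24, 78.64]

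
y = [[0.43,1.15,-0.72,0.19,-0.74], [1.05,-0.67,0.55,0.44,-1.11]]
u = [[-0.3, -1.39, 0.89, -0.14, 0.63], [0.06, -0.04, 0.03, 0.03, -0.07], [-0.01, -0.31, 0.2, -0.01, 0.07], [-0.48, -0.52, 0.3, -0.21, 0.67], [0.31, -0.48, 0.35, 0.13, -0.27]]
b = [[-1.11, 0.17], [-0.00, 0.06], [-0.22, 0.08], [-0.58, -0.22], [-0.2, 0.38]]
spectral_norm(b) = 1.29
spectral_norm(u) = 2.08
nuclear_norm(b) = 1.76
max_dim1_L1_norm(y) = 3.82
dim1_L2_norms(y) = [1.62, 1.81]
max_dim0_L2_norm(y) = 1.33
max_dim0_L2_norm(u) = 1.59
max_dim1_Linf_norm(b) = 1.11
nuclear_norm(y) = 3.42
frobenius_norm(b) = 1.37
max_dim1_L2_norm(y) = 1.81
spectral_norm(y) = 1.82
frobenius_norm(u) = 2.24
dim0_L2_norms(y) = [1.13, 1.33, 0.91, 0.48, 1.33]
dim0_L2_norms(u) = [0.65, 1.59, 1.02, 0.29, 0.96]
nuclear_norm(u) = 2.93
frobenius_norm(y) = 2.43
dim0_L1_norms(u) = [1.16, 2.74, 1.77, 0.52, 1.71]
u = b @ y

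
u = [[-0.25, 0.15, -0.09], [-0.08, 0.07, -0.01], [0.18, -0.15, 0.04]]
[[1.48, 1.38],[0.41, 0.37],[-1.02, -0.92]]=u@ [[-1.27,  -1.91], [3.32,  2.12], [-7.39,  -6.54]]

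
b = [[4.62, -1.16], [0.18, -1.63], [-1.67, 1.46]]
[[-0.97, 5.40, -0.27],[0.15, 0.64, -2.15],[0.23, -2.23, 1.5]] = b @ [[-0.24, 1.1, 0.28], [-0.12, -0.27, 1.35]]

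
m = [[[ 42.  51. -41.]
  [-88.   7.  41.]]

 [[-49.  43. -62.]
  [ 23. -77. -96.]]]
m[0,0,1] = 51.0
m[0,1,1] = 7.0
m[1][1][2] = -96.0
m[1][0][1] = 43.0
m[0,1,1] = 7.0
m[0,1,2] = 41.0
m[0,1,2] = 41.0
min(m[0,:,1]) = 7.0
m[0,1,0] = -88.0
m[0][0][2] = -41.0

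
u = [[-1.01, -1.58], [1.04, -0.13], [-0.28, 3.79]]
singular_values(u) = [4.11, 1.47]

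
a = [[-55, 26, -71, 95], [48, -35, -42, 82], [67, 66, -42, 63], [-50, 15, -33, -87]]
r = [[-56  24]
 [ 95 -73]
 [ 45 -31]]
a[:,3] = [95, 82, 63, -87]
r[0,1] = 24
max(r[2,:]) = 45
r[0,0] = -56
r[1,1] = -73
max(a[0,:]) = 95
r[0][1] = 24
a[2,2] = -42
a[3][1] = 15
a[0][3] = 95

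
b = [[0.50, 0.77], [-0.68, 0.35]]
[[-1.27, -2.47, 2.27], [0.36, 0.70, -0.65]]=b@[[-1.04, -2.01, 1.85], [-0.98, -1.90, 1.75]]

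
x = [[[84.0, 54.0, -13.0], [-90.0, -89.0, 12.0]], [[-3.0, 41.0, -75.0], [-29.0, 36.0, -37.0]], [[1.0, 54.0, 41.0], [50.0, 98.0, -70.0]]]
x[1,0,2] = -75.0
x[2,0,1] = 54.0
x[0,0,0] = 84.0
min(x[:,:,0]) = -90.0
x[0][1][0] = -90.0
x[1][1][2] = -37.0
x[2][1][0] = 50.0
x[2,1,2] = -70.0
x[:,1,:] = [[-90.0, -89.0, 12.0], [-29.0, 36.0, -37.0], [50.0, 98.0, -70.0]]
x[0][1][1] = -89.0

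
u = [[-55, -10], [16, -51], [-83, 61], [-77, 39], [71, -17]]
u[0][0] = -55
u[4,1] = -17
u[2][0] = -83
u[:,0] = [-55, 16, -83, -77, 71]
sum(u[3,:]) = -38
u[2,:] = [-83, 61]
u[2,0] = -83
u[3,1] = 39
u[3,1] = 39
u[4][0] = 71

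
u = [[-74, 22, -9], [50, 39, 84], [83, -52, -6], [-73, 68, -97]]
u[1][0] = 50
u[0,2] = -9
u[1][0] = 50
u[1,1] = 39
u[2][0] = 83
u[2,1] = -52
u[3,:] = [-73, 68, -97]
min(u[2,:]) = -52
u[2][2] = -6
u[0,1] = 22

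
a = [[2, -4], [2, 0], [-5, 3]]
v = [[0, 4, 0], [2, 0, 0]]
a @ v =[[-8, 8, 0], [0, 8, 0], [6, -20, 0]]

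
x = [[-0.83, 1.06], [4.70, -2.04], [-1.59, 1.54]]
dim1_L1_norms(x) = [1.89, 6.74, 3.13]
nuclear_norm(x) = 6.58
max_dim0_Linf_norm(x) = 4.7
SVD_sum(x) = [[-1.09,0.57],[4.52,-2.38],[-1.88,0.99]] + [[0.26, 0.49], [0.18, 0.34], [0.29, 0.55]]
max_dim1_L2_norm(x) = 5.12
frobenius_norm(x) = 5.74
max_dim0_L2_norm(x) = 5.03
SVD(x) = [[-0.22, -0.60], [0.9, -0.43], [-0.37, -0.68]] @ diag([5.667917968713613, 0.9156996778056397]) @ [[0.88, -0.47], [-0.47, -0.88]]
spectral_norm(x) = 5.67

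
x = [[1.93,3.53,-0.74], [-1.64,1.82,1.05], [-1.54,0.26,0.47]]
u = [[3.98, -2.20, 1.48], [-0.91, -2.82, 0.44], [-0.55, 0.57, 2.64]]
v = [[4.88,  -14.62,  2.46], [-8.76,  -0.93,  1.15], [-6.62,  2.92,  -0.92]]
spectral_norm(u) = 4.86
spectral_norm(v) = 16.75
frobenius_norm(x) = 5.15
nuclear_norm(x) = 7.46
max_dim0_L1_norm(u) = 5.59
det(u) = -38.44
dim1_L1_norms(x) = [6.2, 4.51, 2.27]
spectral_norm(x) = 4.18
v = x @ u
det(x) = -3.62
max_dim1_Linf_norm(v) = 14.62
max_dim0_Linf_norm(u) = 3.98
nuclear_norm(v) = 27.32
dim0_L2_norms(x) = [2.96, 3.98, 1.37]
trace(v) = 3.03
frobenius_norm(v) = 19.38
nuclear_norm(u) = 10.49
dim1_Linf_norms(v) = [14.62, 8.76, 6.62]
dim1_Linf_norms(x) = [3.53, 1.82, 1.54]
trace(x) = 4.22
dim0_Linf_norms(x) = [1.93, 3.53, 1.05]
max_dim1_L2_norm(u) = 4.78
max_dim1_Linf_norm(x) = 3.53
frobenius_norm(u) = 6.28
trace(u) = 3.80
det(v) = 138.85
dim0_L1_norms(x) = [5.11, 5.61, 2.26]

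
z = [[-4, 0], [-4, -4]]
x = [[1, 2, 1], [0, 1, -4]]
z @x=[[-4, -8, -4], [-4, -12, 12]]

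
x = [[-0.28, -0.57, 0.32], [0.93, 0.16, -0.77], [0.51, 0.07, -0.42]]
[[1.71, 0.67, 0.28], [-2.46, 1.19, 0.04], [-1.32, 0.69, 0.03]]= x @ [[-1.56,0.39,0.71], [-1.70,-2.22,-0.44], [0.96,-1.53,0.72]]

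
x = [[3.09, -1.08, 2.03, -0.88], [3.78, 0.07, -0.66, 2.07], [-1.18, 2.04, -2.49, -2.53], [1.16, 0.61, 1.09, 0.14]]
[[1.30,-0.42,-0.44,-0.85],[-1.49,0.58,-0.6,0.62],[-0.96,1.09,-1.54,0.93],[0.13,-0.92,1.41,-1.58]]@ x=[[1.96, -2.85, 3.09, -1.02], [-0.98, 0.8, -1.24, 4.12], [4.05, -1.46, 2.18, 7.13], [-6.57, 1.71, -4.36, -5.81]]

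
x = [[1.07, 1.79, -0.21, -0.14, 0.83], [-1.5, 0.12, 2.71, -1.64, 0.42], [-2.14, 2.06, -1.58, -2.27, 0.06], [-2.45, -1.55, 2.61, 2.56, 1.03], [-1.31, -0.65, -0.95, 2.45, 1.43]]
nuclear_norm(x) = 16.01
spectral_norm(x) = 5.82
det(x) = -88.08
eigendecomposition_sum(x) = [[(-0.24-0j), (0.51+0j), (-0.68-0j), -0.15+0.00j, (0.04+0j)], [(0.67+0j), (-1.42-0j), 1.89+0.00j, (0.41-0j), -0.11-0.00j], [(-0.61-0j), (1.3+0j), (-1.72-0j), -0.38+0.00j, (0.1+0j)], [0.43+0.00j, (-0.9-0j), (1.2+0j), (0.26-0j), -0.07-0.00j], [-0.33-0.00j, 0.71+0.00j, (-0.94-0j), (-0.21+0j), (0.06+0j)]] + [[(0.04+0j), 0.04+0.00j, (-0.01+0j), (-0.06-0j), -0.00+0.00j], [(1.26+0j), (1.3+0j), (-0.26+0j), (-1.84-0j), (-0.14+0j)], [(1.12+0j), (1.17+0j), -0.24+0.00j, -1.64-0.00j, (-0.12+0j)], [-1.57-0.00j, -1.63+0.00j, (0.33-0j), (2.29+0j), 0.17-0.00j], [(-2.57-0j), (-2.66+0j), (0.54-0j), (3.75+0j), (0.28-0j)]] + [[0.55+0.83j, 0.44-0.34j, 0.28-0.30j, 0.20+0.24j, 0.23-0.43j], [-1.55+0.77j, (0.48+0.83j), (0.45+0.55j), (-0.45+0.29j), 0.68+0.48j], [(-1.2+0.03j), 0.06+0.67j, (0.12+0.48j), -0.37+0.05j, (0.29+0.51j)], [(-0.58+1.12j), (0.64+0.28j), 0.50+0.13j, (-0.14+0.36j), 0.61-0.01j], [0.45-0.11j, (-0.08-0.25j), -0.09-0.17j, (0.14-0.05j), -0.15-0.17j]] + [[(0.55-0.83j),(0.44+0.34j),(0.28+0.3j),(0.2-0.24j),(0.23+0.43j)],[(-1.55-0.77j),0.48-0.83j,0.45-0.55j,-0.45-0.29j,(0.68-0.48j)],[-1.20-0.03j,(0.06-0.67j),(0.12-0.48j),-0.37-0.05j,0.29-0.51j],[-0.58-1.12j,(0.64-0.28j),0.50-0.13j,(-0.14-0.36j),(0.61+0.01j)],[0.45+0.11j,-0.08+0.25j,-0.09+0.17j,(0.14+0.05j),-0.15+0.17j]] + [[(0.17-0j), (0.36+0j), (-0.09+0j), -0.33-0.00j, 0.34+0.00j], [(-0.34+0j), (-0.72-0j), 0.19-0.00j, 0.68+0.00j, (-0.69-0j)], [-0.24+0.00j, (-0.52-0j), 0.13-0.00j, (0.48+0j), -0.49-0.00j], [(-0.14+0j), -0.31-0.00j, (0.08-0j), 0.29+0.00j, (-0.29-0j)], [0.68-0.00j, 1.46+0.00j, -0.38+0.00j, (-1.36-0j), 1.39+0.00j]]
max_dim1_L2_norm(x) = 4.78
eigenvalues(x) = [(-3.07+0j), (3.68+0j), (0.86+2.34j), (0.86-2.34j), (1.26+0j)]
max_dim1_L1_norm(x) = 10.2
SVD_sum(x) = [[0.41, 0.55, -0.58, -0.76, -0.25],[-0.28, -0.37, 0.39, 0.51, 0.17],[0.82, 1.10, -1.16, -1.51, -0.50],[-1.57, -2.13, 2.23, 2.92, 0.96],[-0.72, -0.98, 1.03, 1.34, 0.44]] + [[0.17, -0.06, -0.15, 0.17, -0.01], [-1.96, 0.64, 1.68, -1.91, 0.11], [-1.31, 0.43, 1.13, -1.28, 0.07], [-0.62, 0.2, 0.54, -0.61, 0.04], [0.72, -0.24, -0.62, 0.70, -0.04]] + [[-0.07, 0.03, -0.06, 0.02, 0.03], [0.59, -0.23, 0.57, -0.20, -0.27], [-1.56, 0.6, -1.50, 0.52, 0.71], [-0.27, 0.10, -0.26, 0.09, 0.12], [-1.43, 0.56, -1.38, 0.48, 0.65]] + [[0.57, 1.23, 0.57, 0.40, 1.12], [0.1, 0.23, 0.1, 0.07, 0.21], [-0.07, -0.14, -0.07, -0.05, -0.13], [0.06, 0.13, 0.06, 0.04, 0.11], [0.08, 0.17, 0.08, 0.06, 0.16]] + [[-0.01, 0.04, 0.01, 0.03, -0.06], [0.04, -0.15, -0.04, -0.12, 0.2], [-0.02, 0.07, 0.02, 0.05, -0.09], [-0.04, 0.14, 0.04, 0.12, -0.20], [0.04, -0.16, -0.05, -0.13, 0.22]]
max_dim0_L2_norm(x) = 4.52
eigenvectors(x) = [[0.22+0.00j,(0.01+0j),-0.05-0.37j,(-0.05+0.37j),0.20+0.00j], [-0.62+0.00j,(0.36+0j),(0.64+0j),0.64-0.00j,-0.41+0.00j], [0.56+0.00j,(0.33+0j),0.41+0.19j,(0.41-0.19j),-0.29+0.00j], [(-0.39+0j),(-0.45+0j),(0.38-0.28j),0.38+0.28j,-0.17+0.00j], [0.31+0.00j,-0.74+0.00j,-0.17-0.04j,-0.17+0.04j,0.82+0.00j]]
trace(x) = 3.60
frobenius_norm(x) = 8.24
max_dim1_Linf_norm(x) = 2.71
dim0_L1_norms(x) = [8.47, 6.17, 8.06, 9.06, 3.77]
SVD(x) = [[-0.21, -0.07, 0.03, -0.96, -0.16], [0.14, 0.77, -0.27, -0.18, 0.54], [-0.41, 0.51, 0.70, 0.11, -0.24], [0.80, 0.24, 0.12, -0.1, -0.53], [0.37, -0.28, 0.65, -0.13, 0.59]] @ diag([5.818373884403252, 4.269783210557566, 3.432271194247577, 1.9566801264721856, 0.5279147733697854]) @ [[-0.34, -0.46, 0.48, 0.63, 0.21],  [-0.6, 0.20, 0.51, -0.58, 0.03],  [-0.65, 0.25, -0.62, 0.21, 0.29],  [-0.30, -0.65, -0.3, -0.21, -0.59],  [0.14, -0.51, -0.16, -0.42, 0.72]]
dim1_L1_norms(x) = [4.04, 6.39, 8.11, 10.2, 6.79]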